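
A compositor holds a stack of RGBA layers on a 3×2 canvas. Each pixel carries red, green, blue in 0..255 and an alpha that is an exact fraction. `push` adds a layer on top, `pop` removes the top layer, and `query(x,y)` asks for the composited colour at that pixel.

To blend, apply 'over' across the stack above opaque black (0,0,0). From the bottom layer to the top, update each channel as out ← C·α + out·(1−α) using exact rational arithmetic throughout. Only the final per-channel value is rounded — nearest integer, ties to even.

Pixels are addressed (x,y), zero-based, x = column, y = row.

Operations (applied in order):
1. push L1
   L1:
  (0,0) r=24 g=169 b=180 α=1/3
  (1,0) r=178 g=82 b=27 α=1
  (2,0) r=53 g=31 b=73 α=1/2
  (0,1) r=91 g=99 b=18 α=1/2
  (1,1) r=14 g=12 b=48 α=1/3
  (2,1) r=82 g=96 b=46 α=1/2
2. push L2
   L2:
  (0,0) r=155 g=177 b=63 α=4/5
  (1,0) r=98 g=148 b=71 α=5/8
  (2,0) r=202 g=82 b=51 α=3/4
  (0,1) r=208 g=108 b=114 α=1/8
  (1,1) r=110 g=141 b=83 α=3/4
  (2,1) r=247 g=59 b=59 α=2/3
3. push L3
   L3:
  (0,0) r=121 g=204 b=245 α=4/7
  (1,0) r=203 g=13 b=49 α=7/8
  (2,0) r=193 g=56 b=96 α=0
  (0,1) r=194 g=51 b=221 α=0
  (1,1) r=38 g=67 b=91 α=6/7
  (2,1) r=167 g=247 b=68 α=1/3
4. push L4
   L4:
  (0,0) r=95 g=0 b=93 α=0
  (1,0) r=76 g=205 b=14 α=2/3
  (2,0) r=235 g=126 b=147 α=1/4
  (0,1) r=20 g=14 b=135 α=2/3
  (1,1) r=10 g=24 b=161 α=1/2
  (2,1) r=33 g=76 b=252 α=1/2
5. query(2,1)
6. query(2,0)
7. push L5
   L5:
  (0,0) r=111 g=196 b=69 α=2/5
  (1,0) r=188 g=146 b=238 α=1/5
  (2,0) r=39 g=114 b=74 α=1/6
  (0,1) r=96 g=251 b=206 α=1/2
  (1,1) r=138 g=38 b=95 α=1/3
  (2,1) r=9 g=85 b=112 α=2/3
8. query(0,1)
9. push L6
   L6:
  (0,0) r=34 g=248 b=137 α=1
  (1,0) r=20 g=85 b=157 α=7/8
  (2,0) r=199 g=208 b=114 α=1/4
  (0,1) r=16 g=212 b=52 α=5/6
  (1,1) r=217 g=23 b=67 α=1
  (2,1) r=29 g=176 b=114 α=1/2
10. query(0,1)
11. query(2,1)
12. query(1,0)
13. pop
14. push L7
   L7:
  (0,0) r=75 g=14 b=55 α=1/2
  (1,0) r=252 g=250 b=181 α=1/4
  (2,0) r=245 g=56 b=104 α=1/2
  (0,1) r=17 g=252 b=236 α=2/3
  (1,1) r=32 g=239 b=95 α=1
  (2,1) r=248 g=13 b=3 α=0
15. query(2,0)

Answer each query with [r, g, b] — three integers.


query (2,1) [L1,L2,L3,L4] — begin 0,0,0
after L1 α=1/2: [41, 48, 23]
after L2 α=2/3: [535/3, 166/3, 47]
after L3 α=1/3: [1571/9, 1073/9, 54]
after L4 α=1/2: [934/9, 1757/18, 153]
rounded: [104, 98, 153]

query (2,0) [L1,L2,L3,L4] — begin 0,0,0
L1 α=1/2: [53/2, 31/2, 73/2]
L2 α=3/4: [1265/8, 523/8, 379/8]
L3 α=0: [1265/8, 523/8, 379/8]
L4 α=1/4: [5675/32, 2577/32, 2313/32]
= [177, 81, 72]

at x=0,y=1 over L1,L2,L3,L4,L5:
after L1 α=1/2: [91/2, 99/2, 9]
after L2 α=1/8: [1053/16, 909/16, 177/8]
after L3 α=0: [1053/16, 909/16, 177/8]
after L4 α=2/3: [1693/48, 1357/48, 779/8]
after L5 α=1/2: [6301/96, 13405/96, 2427/16]
→ [66, 140, 152]

query (0,1) [L1,L2,L3,L4,L5,L6] — begin 0,0,0
after L1 α=1/2: [91/2, 99/2, 9]
after L2 α=1/8: [1053/16, 909/16, 177/8]
after L3 α=0: [1053/16, 909/16, 177/8]
after L4 α=2/3: [1693/48, 1357/48, 779/8]
after L5 α=1/2: [6301/96, 13405/96, 2427/16]
after L6 α=5/6: [13981/576, 115165/576, 6587/96]
= [24, 200, 69]

(2,1) stack=L1,L2,L3,L4,L5,L6; from [0,0,0]:
L1 α=1/2: [41, 48, 23]
L2 α=2/3: [535/3, 166/3, 47]
L3 α=1/3: [1571/9, 1073/9, 54]
L4 α=1/2: [934/9, 1757/18, 153]
L5 α=2/3: [1096/27, 4817/54, 377/3]
L6 α=1/2: [1879/54, 14321/108, 719/6]
rounded: [35, 133, 120]

query (1,0) [L1,L2,L3,L4,L5,L6] — begin 0,0,0
after L1 α=1: [178, 82, 27]
after L2 α=5/8: [128, 493/4, 109/2]
after L3 α=7/8: [1549/8, 857/32, 795/16]
after L4 α=2/3: [2765/24, 4659/32, 1243/48]
after L5 α=1/5: [3893/30, 5827/40, 4099/60]
after L6 α=7/8: [8093/240, 29627/320, 70039/480]
rounded: [34, 93, 146]

query (2,0) [L1,L2,L3,L4,L5,L7] — begin 0,0,0
L1 α=1/2: [53/2, 31/2, 73/2]
L2 α=3/4: [1265/8, 523/8, 379/8]
L3 α=0: [1265/8, 523/8, 379/8]
L4 α=1/4: [5675/32, 2577/32, 2313/32]
L5 α=1/6: [29623/192, 5511/64, 13933/192]
L7 α=1/2: [76663/384, 9095/128, 33901/384]
= [200, 71, 88]


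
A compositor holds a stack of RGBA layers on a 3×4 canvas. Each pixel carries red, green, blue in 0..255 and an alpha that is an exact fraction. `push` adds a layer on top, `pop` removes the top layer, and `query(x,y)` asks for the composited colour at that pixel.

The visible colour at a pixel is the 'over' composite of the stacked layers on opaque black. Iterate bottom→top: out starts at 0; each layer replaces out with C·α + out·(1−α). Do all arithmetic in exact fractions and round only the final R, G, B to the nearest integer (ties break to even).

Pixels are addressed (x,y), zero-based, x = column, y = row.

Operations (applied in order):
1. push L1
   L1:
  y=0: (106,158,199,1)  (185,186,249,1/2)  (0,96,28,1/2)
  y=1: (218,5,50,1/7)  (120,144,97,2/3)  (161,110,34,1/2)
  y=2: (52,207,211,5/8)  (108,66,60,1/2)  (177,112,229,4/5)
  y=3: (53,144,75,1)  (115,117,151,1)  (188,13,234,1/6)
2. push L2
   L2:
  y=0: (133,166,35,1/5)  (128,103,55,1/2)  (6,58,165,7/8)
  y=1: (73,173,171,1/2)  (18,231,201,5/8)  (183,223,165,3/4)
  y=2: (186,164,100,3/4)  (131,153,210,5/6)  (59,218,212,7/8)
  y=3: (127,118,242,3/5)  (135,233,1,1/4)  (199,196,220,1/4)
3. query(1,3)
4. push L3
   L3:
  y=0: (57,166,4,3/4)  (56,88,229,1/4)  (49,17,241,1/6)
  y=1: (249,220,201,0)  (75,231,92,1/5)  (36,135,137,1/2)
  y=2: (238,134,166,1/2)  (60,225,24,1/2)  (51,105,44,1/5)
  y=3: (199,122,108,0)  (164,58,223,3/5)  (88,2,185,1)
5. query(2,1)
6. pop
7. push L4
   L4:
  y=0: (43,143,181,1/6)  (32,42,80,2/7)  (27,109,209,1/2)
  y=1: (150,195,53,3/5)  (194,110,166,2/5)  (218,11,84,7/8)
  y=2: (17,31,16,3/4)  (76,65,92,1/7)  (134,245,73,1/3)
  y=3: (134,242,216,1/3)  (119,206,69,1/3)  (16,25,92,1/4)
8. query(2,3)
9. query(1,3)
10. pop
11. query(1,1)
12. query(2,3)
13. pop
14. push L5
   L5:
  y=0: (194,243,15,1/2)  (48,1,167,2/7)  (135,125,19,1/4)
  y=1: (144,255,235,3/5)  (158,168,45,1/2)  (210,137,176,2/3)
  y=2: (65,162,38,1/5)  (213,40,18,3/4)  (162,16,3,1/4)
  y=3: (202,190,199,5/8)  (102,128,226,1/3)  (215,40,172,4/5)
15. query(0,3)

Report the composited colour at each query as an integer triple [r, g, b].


at x=1,y=3 over L1,L2:
L1 α=1: [115, 117, 151]
L2 α=1/4: [120, 146, 227/2]
→ [120, 146, 114]

at x=2,y=1 over L1,L2,L3:
L1 α=1/2: [161/2, 55, 17]
L2 α=3/4: [1259/8, 181, 128]
L3 α=1/2: [1547/16, 158, 265/2]
= [97, 158, 132]

(2,3) stack=L1,L2,L4; from [0,0,0]:
L1 α=1/6: [94/3, 13/6, 39]
L2 α=1/4: [293/4, 405/8, 337/4]
L4 α=1/4: [943/16, 1415/32, 1379/16]
rounded: [59, 44, 86]

(1,3) stack=L1,L2,L4; from [0,0,0]:
+L1 (α=1) → [115, 117, 151]
+L2 (α=1/4) → [120, 146, 227/2]
+L4 (α=1/3) → [359/3, 166, 296/3]
rounded: [120, 166, 99]

query (1,1) [L1,L2] — begin 0,0,0
after L1 α=2/3: [80, 96, 194/3]
after L2 α=5/8: [165/4, 1443/8, 1199/8]
rounded: [41, 180, 150]

(2,3) stack=L1,L2; from [0,0,0]:
+L1 (α=1/6) → [94/3, 13/6, 39]
+L2 (α=1/4) → [293/4, 405/8, 337/4]
→ [73, 51, 84]

at x=0,y=3 over L1,L5:
+L1 (α=1) → [53, 144, 75]
+L5 (α=5/8) → [1169/8, 691/4, 305/2]
= [146, 173, 152]


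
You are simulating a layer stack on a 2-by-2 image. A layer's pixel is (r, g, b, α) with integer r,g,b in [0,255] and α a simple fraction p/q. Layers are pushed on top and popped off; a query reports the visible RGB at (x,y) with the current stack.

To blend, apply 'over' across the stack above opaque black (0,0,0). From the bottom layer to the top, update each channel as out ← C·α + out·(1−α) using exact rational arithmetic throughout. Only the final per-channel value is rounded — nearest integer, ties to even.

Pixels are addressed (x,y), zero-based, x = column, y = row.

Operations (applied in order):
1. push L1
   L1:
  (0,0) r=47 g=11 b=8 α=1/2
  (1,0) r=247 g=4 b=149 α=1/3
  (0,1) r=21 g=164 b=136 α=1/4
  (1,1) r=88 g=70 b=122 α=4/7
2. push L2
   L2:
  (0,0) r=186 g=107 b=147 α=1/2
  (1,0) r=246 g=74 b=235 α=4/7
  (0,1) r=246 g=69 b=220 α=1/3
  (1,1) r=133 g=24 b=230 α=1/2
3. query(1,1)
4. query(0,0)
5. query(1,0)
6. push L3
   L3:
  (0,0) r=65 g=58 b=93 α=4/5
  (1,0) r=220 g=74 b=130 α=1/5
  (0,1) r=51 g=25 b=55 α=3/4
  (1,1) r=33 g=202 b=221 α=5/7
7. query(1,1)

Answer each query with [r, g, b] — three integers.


at x=1,y=1 over L1,L2:
+L1 (α=4/7) → [352/7, 40, 488/7]
+L2 (α=1/2) → [1283/14, 32, 1049/7]
= [92, 32, 150]

query (0,0) [L1,L2] — begin 0,0,0
after L1 α=1/2: [47/2, 11/2, 4]
after L2 α=1/2: [419/4, 225/4, 151/2]
rounded: [105, 56, 76]

(1,0) stack=L1,L2; from [0,0,0]:
+L1 (α=1/3) → [247/3, 4/3, 149/3]
+L2 (α=4/7) → [1231/7, 300/7, 1089/7]
rounded: [176, 43, 156]

query (1,1) [L1,L2,L3] — begin 0,0,0
L1 α=4/7: [352/7, 40, 488/7]
L2 α=1/2: [1283/14, 32, 1049/7]
L3 α=5/7: [2438/49, 1074/7, 9833/49]
→ [50, 153, 201]


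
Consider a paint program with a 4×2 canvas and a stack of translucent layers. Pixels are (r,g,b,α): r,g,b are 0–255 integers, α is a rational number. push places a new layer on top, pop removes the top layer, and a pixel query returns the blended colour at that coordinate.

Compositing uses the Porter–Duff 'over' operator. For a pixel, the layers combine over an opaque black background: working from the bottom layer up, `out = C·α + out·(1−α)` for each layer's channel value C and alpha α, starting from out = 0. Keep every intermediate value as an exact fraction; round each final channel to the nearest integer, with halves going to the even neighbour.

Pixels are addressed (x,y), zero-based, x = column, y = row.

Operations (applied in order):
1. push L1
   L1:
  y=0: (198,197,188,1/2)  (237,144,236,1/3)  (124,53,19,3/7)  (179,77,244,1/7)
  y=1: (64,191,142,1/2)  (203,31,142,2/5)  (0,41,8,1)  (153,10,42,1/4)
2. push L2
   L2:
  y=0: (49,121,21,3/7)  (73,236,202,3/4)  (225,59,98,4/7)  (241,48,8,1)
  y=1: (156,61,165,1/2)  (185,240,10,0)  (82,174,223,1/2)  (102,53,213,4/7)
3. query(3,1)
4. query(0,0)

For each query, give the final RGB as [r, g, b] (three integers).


at x=3,y=1 over L1,L2:
L1 α=1/4: [153/4, 5/2, 21/2]
L2 α=4/7: [2091/28, 439/14, 1767/14]
= [75, 31, 126]

query (0,0) [L1,L2] — begin 0,0,0
L1 α=1/2: [99, 197/2, 94]
L2 α=3/7: [543/7, 757/7, 439/7]
= [78, 108, 63]


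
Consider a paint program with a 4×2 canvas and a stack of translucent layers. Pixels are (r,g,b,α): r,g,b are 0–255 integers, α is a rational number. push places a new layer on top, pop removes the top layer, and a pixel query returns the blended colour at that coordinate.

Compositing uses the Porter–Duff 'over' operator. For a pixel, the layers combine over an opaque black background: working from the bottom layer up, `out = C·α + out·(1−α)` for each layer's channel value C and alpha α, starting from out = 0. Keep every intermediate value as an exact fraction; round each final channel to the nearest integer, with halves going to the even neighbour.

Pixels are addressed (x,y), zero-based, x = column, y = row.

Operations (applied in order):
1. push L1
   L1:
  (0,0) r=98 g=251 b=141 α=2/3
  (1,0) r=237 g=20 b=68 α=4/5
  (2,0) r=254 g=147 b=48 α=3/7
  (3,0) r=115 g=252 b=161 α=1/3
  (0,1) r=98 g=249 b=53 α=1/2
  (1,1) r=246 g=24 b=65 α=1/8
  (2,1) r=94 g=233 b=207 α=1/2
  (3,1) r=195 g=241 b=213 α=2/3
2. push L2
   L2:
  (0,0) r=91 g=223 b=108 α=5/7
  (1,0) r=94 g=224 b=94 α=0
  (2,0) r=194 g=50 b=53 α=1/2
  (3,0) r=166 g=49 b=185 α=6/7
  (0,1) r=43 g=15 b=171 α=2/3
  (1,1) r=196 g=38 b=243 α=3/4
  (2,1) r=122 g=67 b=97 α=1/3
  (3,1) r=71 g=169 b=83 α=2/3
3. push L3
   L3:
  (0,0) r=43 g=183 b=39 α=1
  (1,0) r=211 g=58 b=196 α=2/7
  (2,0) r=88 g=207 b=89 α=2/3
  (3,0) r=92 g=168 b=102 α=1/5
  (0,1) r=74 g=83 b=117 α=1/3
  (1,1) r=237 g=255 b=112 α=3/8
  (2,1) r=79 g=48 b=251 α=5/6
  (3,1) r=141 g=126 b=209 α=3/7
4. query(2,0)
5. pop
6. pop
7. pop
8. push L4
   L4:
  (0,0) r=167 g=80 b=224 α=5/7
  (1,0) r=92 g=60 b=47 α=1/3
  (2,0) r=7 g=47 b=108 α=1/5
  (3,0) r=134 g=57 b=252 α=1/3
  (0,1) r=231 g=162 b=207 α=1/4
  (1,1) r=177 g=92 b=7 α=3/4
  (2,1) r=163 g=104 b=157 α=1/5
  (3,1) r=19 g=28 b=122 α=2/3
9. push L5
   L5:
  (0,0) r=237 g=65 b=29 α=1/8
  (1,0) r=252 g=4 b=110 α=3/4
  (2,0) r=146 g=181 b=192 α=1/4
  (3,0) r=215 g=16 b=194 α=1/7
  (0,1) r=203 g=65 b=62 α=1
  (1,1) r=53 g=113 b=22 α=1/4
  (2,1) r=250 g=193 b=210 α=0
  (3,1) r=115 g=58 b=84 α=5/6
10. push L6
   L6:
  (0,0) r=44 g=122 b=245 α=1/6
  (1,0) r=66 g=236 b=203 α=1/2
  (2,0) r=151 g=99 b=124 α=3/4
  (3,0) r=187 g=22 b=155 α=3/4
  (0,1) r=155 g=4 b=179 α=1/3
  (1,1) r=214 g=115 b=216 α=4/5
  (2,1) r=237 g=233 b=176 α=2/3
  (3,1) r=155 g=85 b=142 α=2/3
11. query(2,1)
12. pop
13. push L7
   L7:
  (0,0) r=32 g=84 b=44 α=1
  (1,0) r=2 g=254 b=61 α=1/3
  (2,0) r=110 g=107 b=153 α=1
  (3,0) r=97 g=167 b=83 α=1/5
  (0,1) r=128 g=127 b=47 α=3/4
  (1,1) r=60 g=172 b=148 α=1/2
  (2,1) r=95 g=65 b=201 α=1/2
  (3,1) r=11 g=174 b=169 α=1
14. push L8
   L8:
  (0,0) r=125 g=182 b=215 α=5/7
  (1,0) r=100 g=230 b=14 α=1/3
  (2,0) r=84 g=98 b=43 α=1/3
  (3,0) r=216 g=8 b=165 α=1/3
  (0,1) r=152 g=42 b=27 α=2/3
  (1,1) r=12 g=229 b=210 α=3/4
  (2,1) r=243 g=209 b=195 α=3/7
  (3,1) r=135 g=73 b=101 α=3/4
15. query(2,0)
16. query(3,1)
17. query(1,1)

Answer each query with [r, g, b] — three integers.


query (2,0) [L1,L2,L3] — begin 0,0,0
after L1 α=3/7: [762/7, 63, 144/7]
after L2 α=1/2: [1060/7, 113/2, 515/14]
after L3 α=2/3: [764/7, 941/6, 3007/42]
→ [109, 157, 72]

query (2,1) [L4,L5,L6] — begin 0,0,0
L4 α=1/5: [163/5, 104/5, 157/5]
L5 α=0: [163/5, 104/5, 157/5]
L6 α=2/3: [2533/15, 2434/15, 639/5]
= [169, 162, 128]

query (2,0) [L4,L5,L7,L8] — begin 0,0,0
+L4 (α=1/5) → [7/5, 47/5, 108/5]
+L5 (α=1/4) → [751/20, 523/10, 321/5]
+L7 (α=1) → [110, 107, 153]
+L8 (α=1/3) → [304/3, 104, 349/3]
= [101, 104, 116]

query (3,1) [L4,L5,L7,L8] — begin 0,0,0
L4 α=2/3: [38/3, 56/3, 244/3]
L5 α=5/6: [1763/18, 463/9, 752/9]
L7 α=1: [11, 174, 169]
L8 α=3/4: [104, 393/4, 118]
rounded: [104, 98, 118]

(1,1) stack=L4,L5,L7,L8; from [0,0,0]:
L4 α=3/4: [531/4, 69, 21/4]
L5 α=1/4: [1805/16, 80, 151/16]
L7 α=1/2: [2765/32, 126, 2519/32]
L8 α=3/4: [3917/128, 813/4, 22679/128]
= [31, 203, 177]


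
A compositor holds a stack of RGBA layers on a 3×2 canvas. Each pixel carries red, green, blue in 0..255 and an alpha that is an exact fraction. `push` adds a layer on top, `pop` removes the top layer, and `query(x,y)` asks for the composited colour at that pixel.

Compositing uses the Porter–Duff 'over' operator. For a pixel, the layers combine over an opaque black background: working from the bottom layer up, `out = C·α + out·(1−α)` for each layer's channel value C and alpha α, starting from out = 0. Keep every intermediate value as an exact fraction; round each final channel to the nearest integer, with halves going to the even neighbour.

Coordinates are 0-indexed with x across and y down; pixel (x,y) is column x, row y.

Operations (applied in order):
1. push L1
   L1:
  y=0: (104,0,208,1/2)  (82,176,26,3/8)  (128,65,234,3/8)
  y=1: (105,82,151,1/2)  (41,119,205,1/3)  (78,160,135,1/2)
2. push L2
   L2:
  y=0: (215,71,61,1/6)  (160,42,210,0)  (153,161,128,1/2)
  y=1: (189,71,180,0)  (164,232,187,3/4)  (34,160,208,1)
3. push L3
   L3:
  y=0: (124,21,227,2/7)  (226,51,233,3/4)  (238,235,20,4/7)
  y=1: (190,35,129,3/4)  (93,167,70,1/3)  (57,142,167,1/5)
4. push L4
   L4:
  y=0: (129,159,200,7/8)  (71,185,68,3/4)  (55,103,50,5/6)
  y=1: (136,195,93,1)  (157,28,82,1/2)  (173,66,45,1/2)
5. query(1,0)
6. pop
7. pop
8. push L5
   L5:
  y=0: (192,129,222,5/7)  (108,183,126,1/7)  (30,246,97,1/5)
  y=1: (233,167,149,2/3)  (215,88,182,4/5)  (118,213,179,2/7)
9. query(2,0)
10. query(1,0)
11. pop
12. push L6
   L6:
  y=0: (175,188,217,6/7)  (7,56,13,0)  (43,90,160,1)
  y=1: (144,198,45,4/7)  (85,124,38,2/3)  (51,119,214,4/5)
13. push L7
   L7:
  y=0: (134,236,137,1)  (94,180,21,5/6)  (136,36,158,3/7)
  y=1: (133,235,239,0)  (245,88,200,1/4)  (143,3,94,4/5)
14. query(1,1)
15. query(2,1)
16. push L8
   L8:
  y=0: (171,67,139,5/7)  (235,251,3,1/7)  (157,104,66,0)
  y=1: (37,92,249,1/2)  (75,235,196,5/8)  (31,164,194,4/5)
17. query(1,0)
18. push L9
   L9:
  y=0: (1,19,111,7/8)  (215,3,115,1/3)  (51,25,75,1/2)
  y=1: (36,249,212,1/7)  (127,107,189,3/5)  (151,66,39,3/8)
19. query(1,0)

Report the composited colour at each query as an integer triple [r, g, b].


query (1,0) [L1,L2,L3,L4] — begin 0,0,0
+L1 (α=3/8) → [123/4, 66, 39/4]
+L2 (α=0) → [123/4, 66, 39/4]
+L3 (α=3/4) → [2835/16, 219/4, 2835/16]
+L4 (α=3/4) → [6243/64, 2439/16, 6099/64]
rounded: [98, 152, 95]

(2,0) stack=L1,L2,L5; from [0,0,0]:
+L1 (α=3/8) → [48, 195/8, 351/4]
+L2 (α=1/2) → [201/2, 1483/16, 863/8]
+L5 (α=1/5) → [432/5, 2467/20, 1057/10]
= [86, 123, 106]

query (1,0) [L1,L2,L5] — begin 0,0,0
after L1 α=3/8: [123/4, 66, 39/4]
after L2 α=0: [123/4, 66, 39/4]
after L5 α=1/7: [585/14, 579/7, 369/14]
= [42, 83, 26]

(1,1) stack=L1,L2,L6,L7; from [0,0,0]:
after L1 α=1/3: [41/3, 119/3, 205/3]
after L2 α=3/4: [1517/12, 2207/12, 472/3]
after L6 α=2/3: [3557/36, 5183/36, 700/9]
after L7 α=1/4: [6497/48, 6239/48, 325/3]
rounded: [135, 130, 108]

at x=2,y=1 over L1,L2,L6,L7:
L1 α=1/2: [39, 80, 135/2]
L2 α=1: [34, 160, 208]
L6 α=4/5: [238/5, 636/5, 1064/5]
L7 α=4/5: [3098/25, 696/25, 2944/25]
→ [124, 28, 118]

(1,0) stack=L1,L2,L6,L7,L8; from [0,0,0]:
L1 α=3/8: [123/4, 66, 39/4]
L2 α=0: [123/4, 66, 39/4]
L6 α=0: [123/4, 66, 39/4]
L7 α=5/6: [2003/24, 161, 153/8]
L8 α=1/7: [2943/28, 1217/7, 471/28]
→ [105, 174, 17]

query (1,0) [L1,L2,L6,L7,L8,L9] — begin 0,0,0
after L1 α=3/8: [123/4, 66, 39/4]
after L2 α=0: [123/4, 66, 39/4]
after L6 α=0: [123/4, 66, 39/4]
after L7 α=5/6: [2003/24, 161, 153/8]
after L8 α=1/7: [2943/28, 1217/7, 471/28]
after L9 α=1/3: [5953/42, 2455/21, 2081/42]
→ [142, 117, 50]


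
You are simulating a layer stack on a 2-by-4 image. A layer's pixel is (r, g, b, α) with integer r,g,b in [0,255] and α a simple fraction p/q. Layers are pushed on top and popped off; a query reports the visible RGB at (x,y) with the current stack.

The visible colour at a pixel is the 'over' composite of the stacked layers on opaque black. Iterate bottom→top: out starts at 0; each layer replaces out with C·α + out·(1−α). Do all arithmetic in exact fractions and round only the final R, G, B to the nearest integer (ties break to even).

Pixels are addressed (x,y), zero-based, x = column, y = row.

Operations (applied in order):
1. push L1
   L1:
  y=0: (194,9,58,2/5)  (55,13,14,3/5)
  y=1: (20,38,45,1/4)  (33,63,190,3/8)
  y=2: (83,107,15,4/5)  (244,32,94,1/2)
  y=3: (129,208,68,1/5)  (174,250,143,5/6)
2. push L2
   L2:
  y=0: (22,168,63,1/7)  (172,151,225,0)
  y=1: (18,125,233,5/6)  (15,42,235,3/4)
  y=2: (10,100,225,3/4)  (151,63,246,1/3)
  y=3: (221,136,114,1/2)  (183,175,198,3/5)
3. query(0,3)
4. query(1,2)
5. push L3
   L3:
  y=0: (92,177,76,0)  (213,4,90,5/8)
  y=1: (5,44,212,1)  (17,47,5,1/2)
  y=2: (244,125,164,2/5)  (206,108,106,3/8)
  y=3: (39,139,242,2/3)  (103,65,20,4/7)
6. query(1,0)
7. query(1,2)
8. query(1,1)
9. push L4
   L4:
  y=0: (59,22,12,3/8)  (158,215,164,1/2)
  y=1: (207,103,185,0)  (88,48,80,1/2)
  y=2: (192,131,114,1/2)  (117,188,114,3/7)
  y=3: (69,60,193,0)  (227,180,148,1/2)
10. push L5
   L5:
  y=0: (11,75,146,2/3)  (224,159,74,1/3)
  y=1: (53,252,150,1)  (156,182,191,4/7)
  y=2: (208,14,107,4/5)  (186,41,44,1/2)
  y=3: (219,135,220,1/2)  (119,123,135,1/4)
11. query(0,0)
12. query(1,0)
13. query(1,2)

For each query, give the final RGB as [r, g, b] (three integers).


query (0,3) [L1,L2] — begin 0,0,0
+L1 (α=1/5) → [129/5, 208/5, 68/5]
+L2 (α=1/2) → [617/5, 444/5, 319/5]
→ [123, 89, 64]

at x=1,y=2 over L1,L2:
L1 α=1/2: [122, 16, 47]
L2 α=1/3: [395/3, 95/3, 340/3]
= [132, 32, 113]

(1,0) stack=L1,L2,L3; from [0,0,0]:
L1 α=3/5: [33, 39/5, 42/5]
L2 α=0: [33, 39/5, 42/5]
L3 α=5/8: [291/2, 217/40, 297/5]
→ [146, 5, 59]

(1,2) stack=L1,L2,L3; from [0,0,0]:
after L1 α=1/2: [122, 16, 47]
after L2 α=1/3: [395/3, 95/3, 340/3]
after L3 α=3/8: [3829/24, 1447/24, 1327/12]
→ [160, 60, 111]

(1,1) stack=L1,L2,L3; from [0,0,0]:
after L1 α=3/8: [99/8, 189/8, 285/4]
after L2 α=3/4: [459/32, 1197/32, 3105/16]
after L3 α=1/2: [1003/64, 2701/64, 3185/32]
→ [16, 42, 100]

(0,0) stack=L1,L2,L3,L4,L5; from [0,0,0]:
+L1 (α=2/5) → [388/5, 18/5, 116/5]
+L2 (α=1/7) → [2438/35, 948/35, 1011/35]
+L3 (α=0) → [2438/35, 948/35, 1011/35]
+L4 (α=3/8) → [3677/56, 705/28, 1263/56]
+L5 (α=2/3) → [4909/168, 1635/28, 17615/168]
→ [29, 58, 105]

(1,0) stack=L1,L2,L3,L4,L5; from [0,0,0]:
+L1 (α=3/5) → [33, 39/5, 42/5]
+L2 (α=0) → [33, 39/5, 42/5]
+L3 (α=5/8) → [291/2, 217/40, 297/5]
+L4 (α=1/2) → [607/4, 8817/80, 1117/10]
+L5 (α=1/3) → [1055/6, 5059/40, 1487/15]
= [176, 126, 99]

(1,2) stack=L1,L2,L3,L4,L5; from [0,0,0]:
L1 α=1/2: [122, 16, 47]
L2 α=1/3: [395/3, 95/3, 340/3]
L3 α=3/8: [3829/24, 1447/24, 1327/12]
L4 α=3/7: [5935/42, 4831/42, 2353/21]
L5 α=1/2: [13747/84, 6553/84, 3277/42]
rounded: [164, 78, 78]


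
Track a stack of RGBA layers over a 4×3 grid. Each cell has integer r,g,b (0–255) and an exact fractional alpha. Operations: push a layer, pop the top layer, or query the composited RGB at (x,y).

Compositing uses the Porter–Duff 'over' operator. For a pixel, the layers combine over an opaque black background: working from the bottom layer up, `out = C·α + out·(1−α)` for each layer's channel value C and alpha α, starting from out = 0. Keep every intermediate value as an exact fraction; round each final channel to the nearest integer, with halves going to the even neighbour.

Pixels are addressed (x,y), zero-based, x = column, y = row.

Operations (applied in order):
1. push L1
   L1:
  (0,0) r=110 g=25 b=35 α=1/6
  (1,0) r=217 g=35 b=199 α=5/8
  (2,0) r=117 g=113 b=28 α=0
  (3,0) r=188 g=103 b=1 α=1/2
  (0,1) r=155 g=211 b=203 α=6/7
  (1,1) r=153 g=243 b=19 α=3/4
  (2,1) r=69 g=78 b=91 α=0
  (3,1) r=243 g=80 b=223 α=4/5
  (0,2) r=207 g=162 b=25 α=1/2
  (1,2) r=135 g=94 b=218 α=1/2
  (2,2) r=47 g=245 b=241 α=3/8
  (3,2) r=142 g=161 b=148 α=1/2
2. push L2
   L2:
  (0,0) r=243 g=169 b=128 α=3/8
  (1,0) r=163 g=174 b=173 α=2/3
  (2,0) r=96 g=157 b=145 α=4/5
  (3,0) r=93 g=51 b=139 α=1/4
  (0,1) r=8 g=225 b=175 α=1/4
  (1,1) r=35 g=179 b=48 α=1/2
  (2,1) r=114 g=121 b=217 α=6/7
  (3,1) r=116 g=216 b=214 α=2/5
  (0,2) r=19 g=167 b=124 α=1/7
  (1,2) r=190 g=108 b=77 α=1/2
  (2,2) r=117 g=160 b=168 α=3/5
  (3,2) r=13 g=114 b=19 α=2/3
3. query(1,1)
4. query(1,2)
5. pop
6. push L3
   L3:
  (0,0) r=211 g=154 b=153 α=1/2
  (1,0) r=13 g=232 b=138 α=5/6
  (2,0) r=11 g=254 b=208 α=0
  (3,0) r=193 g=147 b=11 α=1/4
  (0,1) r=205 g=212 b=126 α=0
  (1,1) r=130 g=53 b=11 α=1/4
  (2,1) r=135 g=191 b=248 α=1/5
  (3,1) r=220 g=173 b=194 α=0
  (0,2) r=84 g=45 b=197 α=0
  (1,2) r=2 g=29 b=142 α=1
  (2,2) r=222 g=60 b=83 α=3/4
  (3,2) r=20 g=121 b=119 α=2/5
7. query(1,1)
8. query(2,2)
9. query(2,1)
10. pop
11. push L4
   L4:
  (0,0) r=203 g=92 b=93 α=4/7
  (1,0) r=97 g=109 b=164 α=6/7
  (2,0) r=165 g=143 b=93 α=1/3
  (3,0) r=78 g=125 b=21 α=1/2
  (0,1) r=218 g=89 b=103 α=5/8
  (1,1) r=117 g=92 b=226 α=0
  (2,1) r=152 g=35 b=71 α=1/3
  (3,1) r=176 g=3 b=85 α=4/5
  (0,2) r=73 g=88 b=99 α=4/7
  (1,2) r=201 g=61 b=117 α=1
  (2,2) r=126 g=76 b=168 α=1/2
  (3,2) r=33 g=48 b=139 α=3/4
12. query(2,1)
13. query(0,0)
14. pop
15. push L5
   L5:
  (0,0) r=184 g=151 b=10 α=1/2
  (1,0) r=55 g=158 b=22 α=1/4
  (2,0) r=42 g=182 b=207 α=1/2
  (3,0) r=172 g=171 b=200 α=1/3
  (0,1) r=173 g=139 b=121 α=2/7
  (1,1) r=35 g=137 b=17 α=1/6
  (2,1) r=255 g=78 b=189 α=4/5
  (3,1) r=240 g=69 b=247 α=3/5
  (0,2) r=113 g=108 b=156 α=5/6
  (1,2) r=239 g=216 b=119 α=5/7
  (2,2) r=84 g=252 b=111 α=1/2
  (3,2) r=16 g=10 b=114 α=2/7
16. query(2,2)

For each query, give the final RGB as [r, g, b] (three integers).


at x=1,y=1 over L1,L2:
L1 α=3/4: [459/4, 729/4, 57/4]
L2 α=1/2: [599/8, 1445/8, 249/8]
rounded: [75, 181, 31]

(1,2) stack=L1,L2; from [0,0,0]:
after L1 α=1/2: [135/2, 47, 109]
after L2 α=1/2: [515/4, 155/2, 93]
→ [129, 78, 93]

at x=1,y=1 over L1,L3:
L1 α=3/4: [459/4, 729/4, 57/4]
L3 α=1/4: [1897/16, 2399/16, 215/16]
rounded: [119, 150, 13]

(2,2) stack=L1,L3; from [0,0,0]:
after L1 α=3/8: [141/8, 735/8, 723/8]
after L3 α=3/4: [5469/32, 2175/32, 2715/32]
rounded: [171, 68, 85]

at x=2,y=1 over L1,L3:
after L1 α=0: [0, 0, 0]
after L3 α=1/5: [27, 191/5, 248/5]
= [27, 38, 50]

at x=2,y=1 over L1,L4:
L1 α=0: [0, 0, 0]
L4 α=1/3: [152/3, 35/3, 71/3]
= [51, 12, 24]

query (0,0) [L1,L4] — begin 0,0,0
after L1 α=1/6: [55/3, 25/6, 35/6]
after L4 α=4/7: [867/7, 761/14, 779/14]
rounded: [124, 54, 56]

query (2,2) [L1,L5] — begin 0,0,0
after L1 α=3/8: [141/8, 735/8, 723/8]
after L5 α=1/2: [813/16, 2751/16, 1611/16]
rounded: [51, 172, 101]


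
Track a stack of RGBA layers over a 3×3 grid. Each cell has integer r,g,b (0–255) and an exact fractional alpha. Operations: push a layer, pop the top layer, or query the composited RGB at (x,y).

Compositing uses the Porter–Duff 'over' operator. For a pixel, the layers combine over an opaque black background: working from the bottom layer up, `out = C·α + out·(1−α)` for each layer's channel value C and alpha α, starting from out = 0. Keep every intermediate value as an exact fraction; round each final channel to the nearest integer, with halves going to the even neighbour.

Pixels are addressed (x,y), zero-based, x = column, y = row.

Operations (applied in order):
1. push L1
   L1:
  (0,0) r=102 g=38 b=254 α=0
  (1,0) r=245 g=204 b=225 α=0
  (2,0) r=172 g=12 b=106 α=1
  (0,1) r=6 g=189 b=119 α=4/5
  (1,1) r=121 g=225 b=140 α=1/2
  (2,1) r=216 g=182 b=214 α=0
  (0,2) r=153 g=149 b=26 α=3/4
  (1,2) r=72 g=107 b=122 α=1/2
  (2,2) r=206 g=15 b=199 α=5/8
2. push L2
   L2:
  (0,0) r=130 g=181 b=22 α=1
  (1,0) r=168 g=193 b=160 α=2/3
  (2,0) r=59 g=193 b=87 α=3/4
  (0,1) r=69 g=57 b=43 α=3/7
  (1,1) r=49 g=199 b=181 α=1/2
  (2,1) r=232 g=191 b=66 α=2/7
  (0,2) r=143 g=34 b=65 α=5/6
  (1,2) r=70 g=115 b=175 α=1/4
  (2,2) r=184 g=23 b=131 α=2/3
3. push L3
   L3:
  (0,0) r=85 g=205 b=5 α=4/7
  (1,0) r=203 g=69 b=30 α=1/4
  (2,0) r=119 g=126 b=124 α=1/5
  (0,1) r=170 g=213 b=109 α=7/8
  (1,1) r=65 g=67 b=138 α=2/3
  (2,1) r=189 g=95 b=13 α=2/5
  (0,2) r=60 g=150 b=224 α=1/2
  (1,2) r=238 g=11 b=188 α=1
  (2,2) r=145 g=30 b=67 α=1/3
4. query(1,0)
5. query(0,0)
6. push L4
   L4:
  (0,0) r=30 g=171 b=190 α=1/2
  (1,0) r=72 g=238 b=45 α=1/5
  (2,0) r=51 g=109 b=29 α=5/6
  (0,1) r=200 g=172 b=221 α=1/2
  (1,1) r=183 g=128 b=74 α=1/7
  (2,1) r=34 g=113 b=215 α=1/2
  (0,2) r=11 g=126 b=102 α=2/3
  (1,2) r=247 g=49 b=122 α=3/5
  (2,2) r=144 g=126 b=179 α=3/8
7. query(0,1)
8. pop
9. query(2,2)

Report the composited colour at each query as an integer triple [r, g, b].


query (1,0) [L1,L2,L3] — begin 0,0,0
after L1 α=0: [0, 0, 0]
after L2 α=2/3: [112, 386/3, 320/3]
after L3 α=1/4: [539/4, 455/4, 175/2]
rounded: [135, 114, 88]

query (0,0) [L1,L2,L3] — begin 0,0,0
after L1 α=0: [0, 0, 0]
after L2 α=1: [130, 181, 22]
after L3 α=4/7: [730/7, 1363/7, 86/7]
→ [104, 195, 12]

at x=0,y=1 over L1,L2,L3,L4:
+L1 (α=4/5) → [24/5, 756/5, 476/5]
+L2 (α=3/7) → [1131/35, 3879/35, 2549/35]
+L3 (α=7/8) → [42781/280, 7008/35, 14627/140]
+L4 (α=1/2) → [98781/560, 6514/35, 45567/280]
→ [176, 186, 163]

at x=2,y=2 over L1,L2,L3:
L1 α=5/8: [515/4, 75/8, 995/8]
L2 α=2/3: [1987/12, 443/24, 3091/24]
L3 α=1/3: [2857/18, 803/36, 3895/36]
rounded: [159, 22, 108]


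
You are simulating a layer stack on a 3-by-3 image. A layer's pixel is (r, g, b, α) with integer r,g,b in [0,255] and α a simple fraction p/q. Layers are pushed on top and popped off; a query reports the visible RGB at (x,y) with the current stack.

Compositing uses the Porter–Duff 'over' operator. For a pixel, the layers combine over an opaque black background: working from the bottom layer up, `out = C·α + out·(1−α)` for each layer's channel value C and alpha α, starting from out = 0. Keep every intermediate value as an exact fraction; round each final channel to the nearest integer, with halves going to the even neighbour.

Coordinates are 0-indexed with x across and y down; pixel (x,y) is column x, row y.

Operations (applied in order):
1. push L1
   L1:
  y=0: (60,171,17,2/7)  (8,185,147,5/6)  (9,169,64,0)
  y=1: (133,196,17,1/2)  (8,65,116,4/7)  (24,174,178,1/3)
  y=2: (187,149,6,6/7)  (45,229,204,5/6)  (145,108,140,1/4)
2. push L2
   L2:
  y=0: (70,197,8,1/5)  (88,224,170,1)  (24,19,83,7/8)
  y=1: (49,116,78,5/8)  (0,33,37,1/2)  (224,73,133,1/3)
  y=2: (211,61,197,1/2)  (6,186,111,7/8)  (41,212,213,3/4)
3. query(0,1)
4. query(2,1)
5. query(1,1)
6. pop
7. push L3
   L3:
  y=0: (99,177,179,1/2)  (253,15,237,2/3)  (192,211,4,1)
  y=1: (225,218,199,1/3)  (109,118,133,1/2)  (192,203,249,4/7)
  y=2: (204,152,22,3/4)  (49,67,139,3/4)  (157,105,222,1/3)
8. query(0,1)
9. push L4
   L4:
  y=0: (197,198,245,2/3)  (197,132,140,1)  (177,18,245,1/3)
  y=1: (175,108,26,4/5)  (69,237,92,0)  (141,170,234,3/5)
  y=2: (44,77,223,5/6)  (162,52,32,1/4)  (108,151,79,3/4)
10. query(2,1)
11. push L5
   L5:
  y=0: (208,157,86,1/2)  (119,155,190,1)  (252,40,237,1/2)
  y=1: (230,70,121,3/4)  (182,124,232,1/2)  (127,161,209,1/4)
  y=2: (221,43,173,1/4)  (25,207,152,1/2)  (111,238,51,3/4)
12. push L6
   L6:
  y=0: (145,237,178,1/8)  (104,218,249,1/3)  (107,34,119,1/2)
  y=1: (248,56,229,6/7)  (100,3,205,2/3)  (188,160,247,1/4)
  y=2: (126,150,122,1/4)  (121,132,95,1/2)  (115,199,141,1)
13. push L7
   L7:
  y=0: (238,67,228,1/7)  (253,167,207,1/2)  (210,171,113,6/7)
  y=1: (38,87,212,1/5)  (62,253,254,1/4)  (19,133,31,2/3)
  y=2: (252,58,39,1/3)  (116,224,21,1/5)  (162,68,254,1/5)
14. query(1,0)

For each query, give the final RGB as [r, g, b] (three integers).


query (0,1) [L1,L2] — begin 0,0,0
+L1 (α=1/2) → [133/2, 98, 17/2]
+L2 (α=5/8) → [889/16, 437/4, 831/16]
= [56, 109, 52]

query (2,1) [L1,L2] — begin 0,0,0
+L1 (α=1/3) → [8, 58, 178/3]
+L2 (α=1/3) → [80, 63, 755/9]
= [80, 63, 84]

query (1,1) [L1,L2] — begin 0,0,0
+L1 (α=4/7) → [32/7, 260/7, 464/7]
+L2 (α=1/2) → [16/7, 491/14, 723/14]
rounded: [2, 35, 52]

(0,1) stack=L1,L3; from [0,0,0]:
after L1 α=1/2: [133/2, 98, 17/2]
after L3 α=1/3: [358/3, 138, 72]
= [119, 138, 72]

at x=2,y=1 over L1,L3,L4:
after L1 α=1/3: [8, 58, 178/3]
after L3 α=4/7: [792/7, 986/7, 1174/7]
after L4 α=3/5: [909/7, 5542/35, 7262/35]
→ [130, 158, 207]

(1,0) stack=L1,L3,L4,L5,L6,L7; from [0,0,0]:
after L1 α=5/6: [20/3, 925/6, 245/2]
after L3 α=2/3: [1538/9, 1105/18, 1193/6]
after L4 α=1: [197, 132, 140]
after L5 α=1: [119, 155, 190]
after L6 α=1/3: [114, 176, 629/3]
after L7 α=1/2: [367/2, 343/2, 625/3]
= [184, 172, 208]


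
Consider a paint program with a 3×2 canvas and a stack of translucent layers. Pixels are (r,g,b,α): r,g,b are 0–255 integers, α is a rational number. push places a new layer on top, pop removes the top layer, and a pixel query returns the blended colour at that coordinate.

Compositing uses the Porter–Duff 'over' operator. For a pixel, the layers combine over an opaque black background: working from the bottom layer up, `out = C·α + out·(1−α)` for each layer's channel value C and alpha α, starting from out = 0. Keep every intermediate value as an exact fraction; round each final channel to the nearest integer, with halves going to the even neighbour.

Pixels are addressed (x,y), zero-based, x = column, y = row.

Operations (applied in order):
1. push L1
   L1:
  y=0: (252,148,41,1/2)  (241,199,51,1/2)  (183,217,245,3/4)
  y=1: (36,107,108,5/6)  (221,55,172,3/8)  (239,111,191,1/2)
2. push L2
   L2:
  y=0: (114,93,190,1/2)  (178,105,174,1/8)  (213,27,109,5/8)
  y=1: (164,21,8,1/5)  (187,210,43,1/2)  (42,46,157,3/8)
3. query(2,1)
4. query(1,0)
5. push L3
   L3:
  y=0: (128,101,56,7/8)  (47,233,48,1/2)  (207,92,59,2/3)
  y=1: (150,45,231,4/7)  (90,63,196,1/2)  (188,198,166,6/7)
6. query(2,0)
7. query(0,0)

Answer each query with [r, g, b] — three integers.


query (2,1) [L1,L2] — begin 0,0,0
L1 α=1/2: [239/2, 111/2, 191/2]
L2 α=3/8: [1447/16, 831/16, 1897/16]
rounded: [90, 52, 119]

at x=1,y=0 over L1,L2:
L1 α=1/2: [241/2, 199/2, 51/2]
L2 α=1/8: [2043/16, 1603/16, 705/16]
= [128, 100, 44]

query (2,0) [L1,L2,L3] — begin 0,0,0
+L1 (α=3/4) → [549/4, 651/4, 735/4]
+L2 (α=5/8) → [5907/32, 2493/32, 4385/32]
+L3 (α=2/3) → [6385/32, 8381/96, 8161/96]
= [200, 87, 85]

query (0,0) [L1,L2,L3] — begin 0,0,0
+L1 (α=1/2) → [126, 74, 41/2]
+L2 (α=1/2) → [120, 167/2, 421/4]
+L3 (α=7/8) → [127, 1581/16, 1989/32]
= [127, 99, 62]


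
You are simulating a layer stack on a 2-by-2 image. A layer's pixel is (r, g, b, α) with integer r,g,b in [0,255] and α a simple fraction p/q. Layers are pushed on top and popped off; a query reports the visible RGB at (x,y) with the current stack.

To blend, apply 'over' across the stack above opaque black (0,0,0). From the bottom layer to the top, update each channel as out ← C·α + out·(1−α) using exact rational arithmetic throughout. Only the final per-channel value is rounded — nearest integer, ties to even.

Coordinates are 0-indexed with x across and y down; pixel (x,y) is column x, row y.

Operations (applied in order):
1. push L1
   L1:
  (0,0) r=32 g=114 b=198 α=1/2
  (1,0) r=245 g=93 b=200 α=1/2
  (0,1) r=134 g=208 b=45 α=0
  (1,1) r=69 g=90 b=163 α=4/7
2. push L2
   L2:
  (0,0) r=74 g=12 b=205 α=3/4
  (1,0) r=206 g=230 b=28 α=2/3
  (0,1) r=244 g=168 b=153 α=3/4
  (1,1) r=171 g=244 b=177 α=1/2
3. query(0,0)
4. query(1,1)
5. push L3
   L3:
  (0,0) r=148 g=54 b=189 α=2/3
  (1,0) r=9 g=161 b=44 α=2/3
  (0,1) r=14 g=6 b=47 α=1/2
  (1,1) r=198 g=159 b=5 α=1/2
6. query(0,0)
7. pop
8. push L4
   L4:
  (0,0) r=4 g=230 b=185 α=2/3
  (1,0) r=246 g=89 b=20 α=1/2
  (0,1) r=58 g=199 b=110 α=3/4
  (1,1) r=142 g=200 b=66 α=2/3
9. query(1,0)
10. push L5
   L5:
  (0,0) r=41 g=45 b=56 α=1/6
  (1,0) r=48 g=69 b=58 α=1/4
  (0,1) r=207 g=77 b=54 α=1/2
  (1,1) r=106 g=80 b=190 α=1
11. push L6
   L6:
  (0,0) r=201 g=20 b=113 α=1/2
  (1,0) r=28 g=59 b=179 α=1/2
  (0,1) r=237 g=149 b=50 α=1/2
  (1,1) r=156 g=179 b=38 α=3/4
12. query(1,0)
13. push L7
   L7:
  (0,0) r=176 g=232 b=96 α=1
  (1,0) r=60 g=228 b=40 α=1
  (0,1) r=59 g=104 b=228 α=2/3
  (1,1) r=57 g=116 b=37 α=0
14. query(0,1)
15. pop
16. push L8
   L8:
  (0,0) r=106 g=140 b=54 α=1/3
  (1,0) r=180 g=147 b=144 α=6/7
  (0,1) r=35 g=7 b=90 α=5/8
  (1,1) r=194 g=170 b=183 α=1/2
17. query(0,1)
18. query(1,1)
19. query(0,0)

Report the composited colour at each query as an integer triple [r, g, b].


query (0,0) [L1,L2] — begin 0,0,0
+L1 (α=1/2) → [16, 57, 99]
+L2 (α=3/4) → [119/2, 93/4, 357/2]
→ [60, 23, 178]

query (1,1) [L1,L2] — begin 0,0,0
after L1 α=4/7: [276/7, 360/7, 652/7]
after L2 α=1/2: [1473/14, 1034/7, 1891/14]
→ [105, 148, 135]

query (0,0) [L1,L2,L3] — begin 0,0,0
after L1 α=1/2: [16, 57, 99]
after L2 α=3/4: [119/2, 93/4, 357/2]
after L3 α=2/3: [237/2, 175/4, 371/2]
rounded: [118, 44, 186]

at x=1,y=0 over L1,L2,L4:
L1 α=1/2: [245/2, 93/2, 100]
L2 α=2/3: [1069/6, 1013/6, 52]
L4 α=1/2: [2545/12, 1547/12, 36]
rounded: [212, 129, 36]

at x=1,y=0 over L1,L2,L4,L5,L6:
after L1 α=1/2: [245/2, 93/2, 100]
after L2 α=2/3: [1069/6, 1013/6, 52]
after L4 α=1/2: [2545/12, 1547/12, 36]
after L5 α=1/4: [2737/16, 1823/16, 83/2]
after L6 α=1/2: [3185/32, 2767/32, 441/4]
rounded: [100, 86, 110]

(0,1) stack=L1,L2,L4,L5,L6,L7; from [0,0,0]:
L1 α=0: [0, 0, 0]
L2 α=3/4: [183, 126, 459/4]
L4 α=3/4: [357/4, 723/4, 1779/16]
L5 α=1/2: [1185/8, 1031/8, 2643/32]
L6 α=1/2: [3081/16, 2223/16, 4243/64]
L7 α=2/3: [4969/48, 5551/48, 33427/192]
rounded: [104, 116, 174]

(0,1) stack=L1,L2,L4,L5,L6,L8; from [0,0,0]:
after L1 α=0: [0, 0, 0]
after L2 α=3/4: [183, 126, 459/4]
after L4 α=3/4: [357/4, 723/4, 1779/16]
after L5 α=1/2: [1185/8, 1031/8, 2643/32]
after L6 α=1/2: [3081/16, 2223/16, 4243/64]
after L8 α=5/8: [12043/128, 7229/128, 41529/512]
→ [94, 56, 81]

(1,1) stack=L1,L2,L4,L5,L6,L8; from [0,0,0]:
L1 α=4/7: [276/7, 360/7, 652/7]
L2 α=1/2: [1473/14, 1034/7, 1891/14]
L4 α=2/3: [5449/42, 1278/7, 3739/42]
L5 α=1: [106, 80, 190]
L6 α=3/4: [287/2, 617/4, 76]
L8 α=1/2: [675/4, 1297/8, 259/2]
= [169, 162, 130]

at x=0,y=0 over L1,L2,L4,L5,L6,L8:
after L1 α=1/2: [16, 57, 99]
after L2 α=3/4: [119/2, 93/4, 357/2]
after L4 α=2/3: [45/2, 1933/12, 1097/6]
after L5 α=1/6: [307/12, 10205/72, 5821/36]
after L6 α=1/2: [2719/24, 11645/144, 9889/72]
after L8 α=1/3: [3991/36, 21725/216, 11833/108]
= [111, 101, 110]


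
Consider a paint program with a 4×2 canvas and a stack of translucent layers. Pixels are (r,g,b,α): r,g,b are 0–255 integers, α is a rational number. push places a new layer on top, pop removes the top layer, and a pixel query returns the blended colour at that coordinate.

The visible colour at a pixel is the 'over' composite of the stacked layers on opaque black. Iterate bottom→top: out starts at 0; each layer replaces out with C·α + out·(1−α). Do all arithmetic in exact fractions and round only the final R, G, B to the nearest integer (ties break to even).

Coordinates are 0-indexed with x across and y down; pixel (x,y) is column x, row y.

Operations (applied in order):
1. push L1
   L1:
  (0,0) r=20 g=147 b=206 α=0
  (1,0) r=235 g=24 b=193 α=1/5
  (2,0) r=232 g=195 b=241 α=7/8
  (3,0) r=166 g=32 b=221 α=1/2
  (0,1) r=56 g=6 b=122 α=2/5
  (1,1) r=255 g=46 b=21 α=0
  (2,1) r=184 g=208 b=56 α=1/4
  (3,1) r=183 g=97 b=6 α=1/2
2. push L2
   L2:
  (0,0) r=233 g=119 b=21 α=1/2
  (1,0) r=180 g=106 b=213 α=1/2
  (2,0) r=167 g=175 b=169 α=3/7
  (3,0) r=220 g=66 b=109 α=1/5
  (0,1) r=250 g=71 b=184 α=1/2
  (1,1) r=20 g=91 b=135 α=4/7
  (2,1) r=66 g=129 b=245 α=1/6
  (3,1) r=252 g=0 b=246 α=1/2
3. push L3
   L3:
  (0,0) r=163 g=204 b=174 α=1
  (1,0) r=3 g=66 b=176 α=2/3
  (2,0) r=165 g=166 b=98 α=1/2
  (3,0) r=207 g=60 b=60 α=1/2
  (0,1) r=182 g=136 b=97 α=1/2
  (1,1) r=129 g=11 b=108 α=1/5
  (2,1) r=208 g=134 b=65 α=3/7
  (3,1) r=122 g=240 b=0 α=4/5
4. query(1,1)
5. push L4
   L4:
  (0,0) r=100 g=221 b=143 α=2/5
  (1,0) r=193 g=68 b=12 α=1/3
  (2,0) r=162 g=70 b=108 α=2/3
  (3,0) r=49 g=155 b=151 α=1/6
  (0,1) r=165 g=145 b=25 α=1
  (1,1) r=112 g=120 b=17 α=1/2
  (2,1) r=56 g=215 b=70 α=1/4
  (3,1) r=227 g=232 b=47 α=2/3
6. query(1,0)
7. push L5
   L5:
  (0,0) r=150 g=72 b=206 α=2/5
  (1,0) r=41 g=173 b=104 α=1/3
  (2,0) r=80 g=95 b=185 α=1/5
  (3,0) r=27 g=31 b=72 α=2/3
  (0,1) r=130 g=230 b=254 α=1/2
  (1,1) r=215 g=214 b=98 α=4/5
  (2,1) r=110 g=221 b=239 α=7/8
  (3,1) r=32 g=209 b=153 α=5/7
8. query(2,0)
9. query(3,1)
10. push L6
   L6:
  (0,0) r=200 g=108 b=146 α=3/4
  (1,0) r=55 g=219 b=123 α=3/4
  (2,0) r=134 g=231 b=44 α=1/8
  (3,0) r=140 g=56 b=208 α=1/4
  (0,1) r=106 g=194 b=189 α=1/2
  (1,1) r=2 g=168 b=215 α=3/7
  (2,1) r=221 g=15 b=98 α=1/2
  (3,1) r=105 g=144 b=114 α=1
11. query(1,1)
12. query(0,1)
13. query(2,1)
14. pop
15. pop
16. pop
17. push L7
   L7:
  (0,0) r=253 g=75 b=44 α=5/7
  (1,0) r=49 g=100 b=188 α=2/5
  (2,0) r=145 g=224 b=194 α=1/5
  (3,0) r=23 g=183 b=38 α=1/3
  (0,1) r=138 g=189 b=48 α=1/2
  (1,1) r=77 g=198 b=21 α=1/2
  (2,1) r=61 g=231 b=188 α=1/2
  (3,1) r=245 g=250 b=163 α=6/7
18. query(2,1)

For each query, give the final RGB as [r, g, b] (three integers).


(1,1) stack=L1,L2,L3; from [0,0,0]:
after L1 α=0: [0, 0, 0]
after L2 α=4/7: [80/7, 52, 540/7]
after L3 α=1/5: [1223/35, 219/5, 2916/35]
= [35, 44, 83]

(1,0) stack=L1,L2,L3,L4; from [0,0,0]:
+L1 (α=1/5) → [47, 24/5, 193/5]
+L2 (α=1/2) → [227/2, 277/5, 629/5]
+L3 (α=2/3) → [239/6, 937/15, 2389/15]
+L4 (α=1/3) → [818/9, 2894/45, 4958/45]
→ [91, 64, 110]

(2,0) stack=L1,L2,L3,L4,L5; from [0,0,0]:
after L1 α=7/8: [203, 1365/8, 1687/8]
after L2 α=3/7: [1313/7, 345/2, 2701/14]
after L3 α=1/2: [1234/7, 677/4, 4073/28]
after L4 α=2/3: [3502/21, 1237/12, 10121/84]
after L5 α=1/5: [15688/105, 1522/15, 14006/105]
rounded: [149, 101, 133]

(3,1) stack=L1,L2,L3,L4,L5; from [0,0,0]:
+L1 (α=1/2) → [183/2, 97/2, 3]
+L2 (α=1/2) → [687/4, 97/4, 249/2]
+L3 (α=4/5) → [2639/20, 3937/20, 249/10]
+L4 (α=2/3) → [11719/60, 13217/60, 1189/30]
+L5 (α=5/7) → [16519/210, 44567/210, 12664/105]
→ [79, 212, 121]

query (1,1) [L1,L2,L3,L4,L5,L6] — begin 0,0,0
after L1 α=0: [0, 0, 0]
after L2 α=4/7: [80/7, 52, 540/7]
after L3 α=1/5: [1223/35, 219/5, 2916/35]
after L4 α=1/2: [5143/70, 819/10, 3511/70]
after L5 α=4/5: [65343/350, 9379/50, 30951/350]
after L6 α=3/7: [131736/1225, 31358/175, 174777/1225]
= [108, 179, 143]

(0,1) stack=L1,L2,L3,L4,L5,L6; from [0,0,0]:
+L1 (α=2/5) → [112/5, 12/5, 244/5]
+L2 (α=1/2) → [681/5, 367/10, 582/5]
+L3 (α=1/2) → [1591/10, 1727/20, 1067/10]
+L4 (α=1) → [165, 145, 25]
+L5 (α=1/2) → [295/2, 375/2, 279/2]
+L6 (α=1/2) → [507/4, 763/4, 657/4]
= [127, 191, 164]

(2,1) stack=L1,L2,L3,L4,L5,L6; from [0,0,0]:
+L1 (α=1/4) → [46, 52, 14]
+L2 (α=1/6) → [148/3, 389/6, 105/2]
+L3 (α=3/7) → [352/3, 1984/21, 405/7]
+L4 (α=1/4) → [102, 3489/28, 1705/28]
+L5 (α=7/8) → [109, 46805/224, 48549/224]
+L6 (α=1/2) → [165, 50165/448, 70501/448]
→ [165, 112, 157]

at x=2,y=1 over L1,L2,L3,L7:
+L1 (α=1/4) → [46, 52, 14]
+L2 (α=1/6) → [148/3, 389/6, 105/2]
+L3 (α=3/7) → [352/3, 1984/21, 405/7]
+L7 (α=1/2) → [535/6, 6835/42, 1721/14]
rounded: [89, 163, 123]
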